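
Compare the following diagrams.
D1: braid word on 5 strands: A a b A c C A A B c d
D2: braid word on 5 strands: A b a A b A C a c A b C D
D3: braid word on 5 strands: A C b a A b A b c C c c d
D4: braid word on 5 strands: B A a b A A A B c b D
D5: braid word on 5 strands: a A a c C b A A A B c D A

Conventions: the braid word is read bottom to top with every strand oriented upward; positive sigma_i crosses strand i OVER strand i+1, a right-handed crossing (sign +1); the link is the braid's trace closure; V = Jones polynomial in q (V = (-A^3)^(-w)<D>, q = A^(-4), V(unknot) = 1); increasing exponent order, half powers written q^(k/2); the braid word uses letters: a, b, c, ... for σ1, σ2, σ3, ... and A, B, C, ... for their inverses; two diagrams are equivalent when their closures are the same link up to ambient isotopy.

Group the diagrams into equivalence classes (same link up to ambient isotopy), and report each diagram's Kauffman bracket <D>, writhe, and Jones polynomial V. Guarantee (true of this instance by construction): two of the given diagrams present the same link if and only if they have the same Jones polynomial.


equivalence classes: {D1, D4, D5} | {D2, D3}
D1 (bracket A^-1 + A^3 + A^7 - A^15; 11 crossings at w = -1): V = q^(-9/2) - q^(-5/2) - q^(-3/2) - q^(-1/2)
D2 (bracket -A^-17 + 2A^-13 - A^-9 + 2A^-5 - A^-1 + A^3; 13 crossings at w = -1): V = -q^(-3/2) + q^(-1/2) - 2q^(1/2) + q^(3/2) - 2q^(5/2) + q^(7/2)
D3 (bracket -A^-5 + 2A^-1 - A^3 + 2A^7 - A^11 + A^15; 13 crossings at w = +3): V = -q^(-3/2) + q^(-1/2) - 2q^(1/2) + q^(3/2) - 2q^(5/2) + q^(7/2)
V(D4) = q^(-9/2) - q^(-5/2) - q^(-3/2) - q^(-1/2)  [11 crossings, <D> = A^-7 + A^-3 + A - A^9, w = -3]
V(D5) = q^(-9/2) - q^(-5/2) - q^(-3/2) - q^(-1/2)  [13 crossings, <D> = A^-7 + A^-3 + A - A^9, w = -3]
observation: comparing 5 Jones polynomials yields 2 groups


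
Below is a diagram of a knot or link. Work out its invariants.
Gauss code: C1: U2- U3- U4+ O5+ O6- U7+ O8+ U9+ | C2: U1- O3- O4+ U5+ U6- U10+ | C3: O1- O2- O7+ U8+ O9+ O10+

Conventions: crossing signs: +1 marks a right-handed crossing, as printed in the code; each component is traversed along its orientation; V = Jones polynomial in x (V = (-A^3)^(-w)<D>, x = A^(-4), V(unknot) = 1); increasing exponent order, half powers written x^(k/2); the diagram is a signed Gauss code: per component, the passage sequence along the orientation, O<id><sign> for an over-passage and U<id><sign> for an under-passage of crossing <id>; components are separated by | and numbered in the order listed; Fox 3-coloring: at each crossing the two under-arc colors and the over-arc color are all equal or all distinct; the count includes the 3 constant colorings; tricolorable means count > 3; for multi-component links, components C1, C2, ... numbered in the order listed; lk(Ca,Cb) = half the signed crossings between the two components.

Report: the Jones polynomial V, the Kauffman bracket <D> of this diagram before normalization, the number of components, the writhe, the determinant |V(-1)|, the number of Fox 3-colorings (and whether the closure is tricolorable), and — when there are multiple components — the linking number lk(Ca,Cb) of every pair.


V = 1 + x + x^2 + x^3
<D> = A^-6 + A^-2 + A^2 + A^6 (w = +2)
3 components over 10 crossings, w = +2
lk(C1,C2): 0
lk(C1,C3) = +1
linking number lk(C2,C3) = 0
9 Fox colorings among 3^10, |V(-1)| = 0: tricolorable
why: w = +2 shifts under R1 moves; the (-A^3)^(-2) factor cancels that in V


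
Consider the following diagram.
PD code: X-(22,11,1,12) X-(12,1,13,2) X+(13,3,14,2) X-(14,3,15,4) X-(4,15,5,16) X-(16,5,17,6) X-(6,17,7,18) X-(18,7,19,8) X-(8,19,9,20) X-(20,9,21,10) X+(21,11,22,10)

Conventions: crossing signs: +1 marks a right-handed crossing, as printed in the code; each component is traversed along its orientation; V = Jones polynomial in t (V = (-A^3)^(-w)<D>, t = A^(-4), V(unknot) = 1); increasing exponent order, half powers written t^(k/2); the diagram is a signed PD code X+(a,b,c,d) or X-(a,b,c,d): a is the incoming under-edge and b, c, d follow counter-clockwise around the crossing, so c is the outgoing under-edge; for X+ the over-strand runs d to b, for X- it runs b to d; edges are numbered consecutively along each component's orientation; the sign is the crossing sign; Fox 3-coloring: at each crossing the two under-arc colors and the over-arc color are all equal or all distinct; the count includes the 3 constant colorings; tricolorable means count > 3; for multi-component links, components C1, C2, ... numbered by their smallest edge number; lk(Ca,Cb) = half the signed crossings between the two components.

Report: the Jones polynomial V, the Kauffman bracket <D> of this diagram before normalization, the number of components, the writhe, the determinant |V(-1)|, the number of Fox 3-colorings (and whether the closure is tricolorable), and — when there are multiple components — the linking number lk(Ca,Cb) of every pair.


V = -t^-10 + t^-9 - t^-8 + t^-7 - t^-6 + t^-5 + t^-3
<D> = -A^-9 - A^-1 + A^3 - A^7 + A^11 - A^15 + A^19 (w = -7)
1 component over 11 crossings, w = -7
3 Fox colorings among 3^11, |V(-1)| = 7: not tricolorable
why: the span of V is 7, forcing >= 7 crossings in any diagram


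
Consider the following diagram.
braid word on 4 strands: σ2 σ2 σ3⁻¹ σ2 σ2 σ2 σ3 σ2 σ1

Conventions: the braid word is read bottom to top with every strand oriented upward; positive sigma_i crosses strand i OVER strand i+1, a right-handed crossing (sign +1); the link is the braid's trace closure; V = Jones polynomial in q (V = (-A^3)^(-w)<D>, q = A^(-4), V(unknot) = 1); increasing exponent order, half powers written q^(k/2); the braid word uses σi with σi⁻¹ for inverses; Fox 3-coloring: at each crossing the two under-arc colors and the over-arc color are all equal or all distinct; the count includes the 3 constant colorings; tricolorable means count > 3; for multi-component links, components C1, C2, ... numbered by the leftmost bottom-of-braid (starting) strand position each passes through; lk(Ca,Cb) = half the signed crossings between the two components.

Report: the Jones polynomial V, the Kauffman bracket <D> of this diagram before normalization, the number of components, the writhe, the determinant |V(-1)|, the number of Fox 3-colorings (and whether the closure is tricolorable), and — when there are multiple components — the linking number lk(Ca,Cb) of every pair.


V = q^2 + 2q^4 - 2q^5 + q^6 - 2q^7 + q^8
<D> = -A^-11 + 2A^-7 - A^-3 + 2A - 2A^5 - A^13 (w = +7)
1 component over 9 crossings, w = +7
27 Fox colorings among 3^9, |V(-1)| = 9: tricolorable
why: |V(-1)| = 9: so tricolorable, since 3 divides 9


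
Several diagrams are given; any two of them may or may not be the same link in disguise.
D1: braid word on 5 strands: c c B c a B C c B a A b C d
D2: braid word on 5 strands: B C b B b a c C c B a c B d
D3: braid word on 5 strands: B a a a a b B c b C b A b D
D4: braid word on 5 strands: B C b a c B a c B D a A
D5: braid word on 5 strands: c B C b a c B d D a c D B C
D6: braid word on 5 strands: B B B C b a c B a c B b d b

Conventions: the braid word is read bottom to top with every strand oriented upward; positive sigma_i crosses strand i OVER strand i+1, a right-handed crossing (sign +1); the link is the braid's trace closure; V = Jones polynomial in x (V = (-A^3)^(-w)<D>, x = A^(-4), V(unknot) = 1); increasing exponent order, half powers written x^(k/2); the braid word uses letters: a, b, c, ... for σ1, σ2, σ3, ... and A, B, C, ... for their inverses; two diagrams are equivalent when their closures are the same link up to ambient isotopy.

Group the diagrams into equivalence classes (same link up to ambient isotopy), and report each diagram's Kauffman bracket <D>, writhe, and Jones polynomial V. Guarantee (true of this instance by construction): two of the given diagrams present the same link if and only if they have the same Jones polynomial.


grouping into links: {D1} | {D2, D4, D5, D6} | {D3}
V(D1) = x^-2 - x^-1 + 1 - x + x^2  (w +2, c 14, <D> = A^-2 - A^2 + A^6 - A^10 + A^14)
V(D2) = -x^-3 + 3x^-2 - 3x^-1 + 4 - 4x + 3x^2 - 2x^3 + x^4  [14 crossings, <D> = A^-10 - 2A^-6 + 3A^-2 - 4A^2 + 4A^6 - 3A^10 + 3A^14 - A^18, w = +2]
V(D3) = x + x^3 - x^4  (w +4, c 14, <D> = -A^-4 + 1 + A^8)
D4 (bracket A^-16 - 2A^-12 + 3A^-8 - 4A^-4 + 4 - 3A^4 + 3A^8 - A^12; 12 crossings at w = 0): V = -x^-3 + 3x^-2 - 3x^-1 + 4 - 4x + 3x^2 - 2x^3 + x^4
D5 (bracket A^-16 - 2A^-12 + 3A^-8 - 4A^-4 + 4 - 3A^4 + 3A^8 - A^12; 14 crossings at w = 0): V = -x^-3 + 3x^-2 - 3x^-1 + 4 - 4x + 3x^2 - 2x^3 + x^4
D6 (bracket A^-10 - 2A^-6 + 3A^-2 - 4A^2 + 4A^6 - 3A^10 + 3A^14 - A^18; 14 crossings at w = +2): V = -x^-3 + 3x^-2 - 3x^-1 + 4 - 4x + 3x^2 - 2x^3 + x^4
why: V(x) takes 3 values over 6 diagrams, fixing the grouping


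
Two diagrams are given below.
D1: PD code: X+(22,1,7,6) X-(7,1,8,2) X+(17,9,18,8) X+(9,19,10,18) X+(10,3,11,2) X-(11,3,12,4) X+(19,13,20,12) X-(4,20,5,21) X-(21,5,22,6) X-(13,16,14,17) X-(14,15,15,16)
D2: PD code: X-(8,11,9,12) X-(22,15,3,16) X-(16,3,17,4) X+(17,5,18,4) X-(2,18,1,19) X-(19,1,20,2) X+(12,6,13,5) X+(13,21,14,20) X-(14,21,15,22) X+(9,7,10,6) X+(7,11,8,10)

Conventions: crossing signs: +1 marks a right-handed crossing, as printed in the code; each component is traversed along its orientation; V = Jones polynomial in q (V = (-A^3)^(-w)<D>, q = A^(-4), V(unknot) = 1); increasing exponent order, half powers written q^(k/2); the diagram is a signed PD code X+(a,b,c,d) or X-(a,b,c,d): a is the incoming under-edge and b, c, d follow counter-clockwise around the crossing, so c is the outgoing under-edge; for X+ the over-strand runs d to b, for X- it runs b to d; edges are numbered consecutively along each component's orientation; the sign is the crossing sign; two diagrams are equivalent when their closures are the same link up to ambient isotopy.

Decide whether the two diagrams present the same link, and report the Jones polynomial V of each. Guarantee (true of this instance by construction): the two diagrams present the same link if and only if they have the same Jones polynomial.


equivalent: no
V(D1) = -q^(-3/2) - 2q^(1/2) + q^(3/2) - q^(5/2) + q^(7/2)  (w -1, c 11, <D> = -A^-17 + A^-13 - A^-9 + 2A^-5 + A^3)
V(D2) = -q^(-5/2) - q^(-1/2)  [11 crossings, <D> = A^-1 + A^7, w = -1]
key observation: 2 values of V(q) split the 2 diagrams


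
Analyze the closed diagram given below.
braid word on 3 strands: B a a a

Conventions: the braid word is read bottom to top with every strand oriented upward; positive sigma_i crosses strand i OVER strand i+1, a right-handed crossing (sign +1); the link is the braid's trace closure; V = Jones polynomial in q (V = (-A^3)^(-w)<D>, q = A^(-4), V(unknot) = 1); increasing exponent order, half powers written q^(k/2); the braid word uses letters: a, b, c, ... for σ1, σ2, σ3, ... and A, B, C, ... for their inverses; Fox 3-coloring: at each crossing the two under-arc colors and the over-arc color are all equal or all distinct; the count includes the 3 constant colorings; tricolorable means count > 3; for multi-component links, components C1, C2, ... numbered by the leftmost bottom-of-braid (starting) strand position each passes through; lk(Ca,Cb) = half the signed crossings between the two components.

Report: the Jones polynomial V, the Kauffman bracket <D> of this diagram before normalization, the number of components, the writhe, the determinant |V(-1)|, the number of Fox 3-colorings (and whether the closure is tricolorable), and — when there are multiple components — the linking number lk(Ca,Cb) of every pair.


V = q + q^3 - q^4
<D> = -A^-10 + A^-6 + A^2 (w = +2)
1 component over 4 crossings, w = +2
9 Fox colorings among 3^4, |V(-1)| = 3: tricolorable
why: the span of V is 3, forcing >= 3 crossings in any diagram


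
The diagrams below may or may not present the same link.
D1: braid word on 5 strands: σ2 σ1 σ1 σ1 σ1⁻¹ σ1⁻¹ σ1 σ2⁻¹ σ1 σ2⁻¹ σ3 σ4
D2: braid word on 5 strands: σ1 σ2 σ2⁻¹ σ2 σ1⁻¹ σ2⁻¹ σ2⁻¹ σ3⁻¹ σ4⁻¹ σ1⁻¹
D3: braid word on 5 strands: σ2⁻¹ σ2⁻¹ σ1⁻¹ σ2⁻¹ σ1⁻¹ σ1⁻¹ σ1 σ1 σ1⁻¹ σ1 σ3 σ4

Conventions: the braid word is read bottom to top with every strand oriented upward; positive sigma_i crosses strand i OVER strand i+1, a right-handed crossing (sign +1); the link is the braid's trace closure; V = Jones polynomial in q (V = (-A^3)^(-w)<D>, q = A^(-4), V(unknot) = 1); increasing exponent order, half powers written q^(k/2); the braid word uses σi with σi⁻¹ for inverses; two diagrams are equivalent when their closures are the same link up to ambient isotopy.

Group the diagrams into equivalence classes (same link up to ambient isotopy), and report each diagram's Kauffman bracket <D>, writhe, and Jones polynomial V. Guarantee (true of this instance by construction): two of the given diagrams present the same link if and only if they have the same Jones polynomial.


grouping into links: {D1} | {D2} | {D3}
V(D1) = q + q^3 - q^4  (w +4, c 12, <D> = -A^-4 + 1 + A^8)
D2 (bracket A^-12; 10 crossings at w = -4): V = 1
V(D3) = -q^-4 + q^-3 + q^-1  (w -2, c 12, <D> = A^-2 + A^6 - A^10)
key observation: 3 values of V(q) split the 3 diagrams


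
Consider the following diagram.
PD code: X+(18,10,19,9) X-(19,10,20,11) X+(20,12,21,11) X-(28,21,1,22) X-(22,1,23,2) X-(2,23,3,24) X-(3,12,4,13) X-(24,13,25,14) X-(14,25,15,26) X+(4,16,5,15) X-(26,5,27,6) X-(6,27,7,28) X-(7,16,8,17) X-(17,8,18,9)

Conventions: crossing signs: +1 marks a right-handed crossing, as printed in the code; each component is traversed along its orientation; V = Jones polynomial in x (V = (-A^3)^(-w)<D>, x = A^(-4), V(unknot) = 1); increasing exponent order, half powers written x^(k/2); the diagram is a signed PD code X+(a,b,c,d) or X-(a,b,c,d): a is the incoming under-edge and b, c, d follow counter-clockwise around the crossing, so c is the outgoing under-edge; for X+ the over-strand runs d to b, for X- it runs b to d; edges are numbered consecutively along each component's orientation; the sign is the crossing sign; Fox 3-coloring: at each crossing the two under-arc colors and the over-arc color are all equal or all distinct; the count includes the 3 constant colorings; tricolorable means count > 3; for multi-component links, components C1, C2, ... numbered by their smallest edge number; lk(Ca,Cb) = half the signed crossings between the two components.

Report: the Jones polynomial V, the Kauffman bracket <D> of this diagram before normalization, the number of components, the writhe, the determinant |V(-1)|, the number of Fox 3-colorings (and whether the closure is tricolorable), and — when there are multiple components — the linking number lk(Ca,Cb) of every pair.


V(x) = -x^-8 + x^-5 + x^-3
bracket: A^-12 + A^-4 - A^8, w = -8
1 component, writhe -8, over 14 crossings
det 3, colorings 9 of 3^14 — tricolorable
observation: w = -8 (over 14 crossings) is diagram-only; (-A^3)^(8) removes it from V


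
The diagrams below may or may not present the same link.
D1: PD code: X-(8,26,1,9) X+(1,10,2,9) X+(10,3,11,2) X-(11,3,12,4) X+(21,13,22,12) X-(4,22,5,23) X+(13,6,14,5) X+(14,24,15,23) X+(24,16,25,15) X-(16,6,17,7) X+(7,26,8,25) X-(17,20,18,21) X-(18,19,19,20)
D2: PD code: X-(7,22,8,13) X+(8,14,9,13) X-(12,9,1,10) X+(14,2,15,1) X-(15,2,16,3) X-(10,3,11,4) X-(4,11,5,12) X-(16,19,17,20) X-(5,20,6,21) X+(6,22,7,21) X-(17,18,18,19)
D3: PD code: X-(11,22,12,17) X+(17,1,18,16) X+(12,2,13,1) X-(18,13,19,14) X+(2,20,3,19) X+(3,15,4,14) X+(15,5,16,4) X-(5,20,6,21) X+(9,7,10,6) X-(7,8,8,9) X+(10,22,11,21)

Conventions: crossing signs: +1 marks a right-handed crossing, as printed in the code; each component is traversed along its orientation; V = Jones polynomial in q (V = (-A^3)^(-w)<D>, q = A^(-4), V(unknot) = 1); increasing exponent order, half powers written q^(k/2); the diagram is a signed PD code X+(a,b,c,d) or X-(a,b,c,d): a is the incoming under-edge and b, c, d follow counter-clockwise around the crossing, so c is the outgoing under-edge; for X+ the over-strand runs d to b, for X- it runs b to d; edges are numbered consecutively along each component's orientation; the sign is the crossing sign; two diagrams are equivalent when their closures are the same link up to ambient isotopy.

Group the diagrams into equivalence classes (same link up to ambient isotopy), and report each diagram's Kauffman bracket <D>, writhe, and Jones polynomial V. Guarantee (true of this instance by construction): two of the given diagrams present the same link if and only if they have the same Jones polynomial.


equivalence classes: {D1, D3} | {D2}
D1 (bracket -A^-19 + A^-15 - A^-11 + 2A^-7 - A^-3 + 2A; 13 crossings at w = +1): V = -2q^(1/2) + q^(3/2) - 2q^(5/2) + q^(7/2) - q^(9/2) + q^(11/2)
V(D2) = q^(-9/2) - q^(-5/2) - q^(-3/2) - q^(-1/2)  (w -5, c 11, <D> = A^-13 + A^-9 + A^-5 - A^3)
V(D3) = -2q^(1/2) + q^(3/2) - 2q^(5/2) + q^(7/2) - q^(9/2) + q^(11/2)  (w +3, c 11, <D> = -A^-13 + A^-9 - A^-5 + 2A^-1 - A^3 + 2A^7)
observation: comparing 3 Jones polynomials yields 2 groups


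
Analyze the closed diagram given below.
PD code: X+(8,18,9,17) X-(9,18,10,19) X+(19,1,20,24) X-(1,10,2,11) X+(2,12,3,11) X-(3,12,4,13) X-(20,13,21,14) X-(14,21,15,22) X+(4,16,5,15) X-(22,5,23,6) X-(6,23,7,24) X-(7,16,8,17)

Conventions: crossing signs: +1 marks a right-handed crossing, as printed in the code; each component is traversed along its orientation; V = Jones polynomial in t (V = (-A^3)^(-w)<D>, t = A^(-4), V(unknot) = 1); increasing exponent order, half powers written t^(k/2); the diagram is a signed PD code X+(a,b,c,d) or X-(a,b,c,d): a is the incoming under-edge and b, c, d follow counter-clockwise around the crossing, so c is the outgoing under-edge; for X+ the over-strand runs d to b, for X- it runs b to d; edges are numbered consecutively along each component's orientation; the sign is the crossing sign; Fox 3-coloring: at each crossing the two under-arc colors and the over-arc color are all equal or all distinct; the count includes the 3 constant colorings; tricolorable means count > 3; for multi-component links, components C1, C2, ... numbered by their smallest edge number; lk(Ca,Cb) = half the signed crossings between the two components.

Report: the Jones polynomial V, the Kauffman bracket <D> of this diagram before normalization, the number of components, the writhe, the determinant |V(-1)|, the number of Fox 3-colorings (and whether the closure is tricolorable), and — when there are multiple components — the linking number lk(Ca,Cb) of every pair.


V = t^-7 - 2t^-6 + 2t^-5 - 3t^-4 + 3t^-3 - 2t^-2 + 2t^-1
<D> = 2A^-8 - 2A^-4 + 3 - 3A^4 + 2A^8 - 2A^12 + A^16 (w = -4)
1 component over 12 crossings, w = -4
9 Fox colorings among 3^12, |V(-1)| = 15: tricolorable
why: the span of V is 6, forcing >= 6 crossings in any diagram


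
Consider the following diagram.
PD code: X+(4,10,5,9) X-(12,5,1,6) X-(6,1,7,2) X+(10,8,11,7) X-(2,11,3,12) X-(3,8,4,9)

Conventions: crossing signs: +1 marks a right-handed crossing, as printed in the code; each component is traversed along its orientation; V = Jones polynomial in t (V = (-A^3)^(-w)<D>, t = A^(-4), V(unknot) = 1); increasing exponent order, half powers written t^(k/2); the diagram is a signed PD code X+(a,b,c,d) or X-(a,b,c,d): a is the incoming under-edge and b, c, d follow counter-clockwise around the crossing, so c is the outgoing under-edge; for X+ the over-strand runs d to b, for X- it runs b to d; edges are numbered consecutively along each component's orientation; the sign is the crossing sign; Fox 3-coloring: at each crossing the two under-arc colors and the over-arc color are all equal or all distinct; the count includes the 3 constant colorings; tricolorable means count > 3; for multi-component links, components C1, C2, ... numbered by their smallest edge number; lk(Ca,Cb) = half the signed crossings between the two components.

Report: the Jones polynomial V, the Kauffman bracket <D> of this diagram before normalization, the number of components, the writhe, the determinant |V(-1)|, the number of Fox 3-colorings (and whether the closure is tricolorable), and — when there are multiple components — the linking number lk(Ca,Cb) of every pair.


V(t) = -t^-4 + t^-3 + t^-1
bracket: A^-2 + A^6 - A^10, w = -2
1 component, writhe -2, over 6 crossings
det 3, colorings 9 of 3^6 — tricolorable
observation: w = -2 (over 6 crossings) is diagram-only; (-A^3)^(2) removes it from V


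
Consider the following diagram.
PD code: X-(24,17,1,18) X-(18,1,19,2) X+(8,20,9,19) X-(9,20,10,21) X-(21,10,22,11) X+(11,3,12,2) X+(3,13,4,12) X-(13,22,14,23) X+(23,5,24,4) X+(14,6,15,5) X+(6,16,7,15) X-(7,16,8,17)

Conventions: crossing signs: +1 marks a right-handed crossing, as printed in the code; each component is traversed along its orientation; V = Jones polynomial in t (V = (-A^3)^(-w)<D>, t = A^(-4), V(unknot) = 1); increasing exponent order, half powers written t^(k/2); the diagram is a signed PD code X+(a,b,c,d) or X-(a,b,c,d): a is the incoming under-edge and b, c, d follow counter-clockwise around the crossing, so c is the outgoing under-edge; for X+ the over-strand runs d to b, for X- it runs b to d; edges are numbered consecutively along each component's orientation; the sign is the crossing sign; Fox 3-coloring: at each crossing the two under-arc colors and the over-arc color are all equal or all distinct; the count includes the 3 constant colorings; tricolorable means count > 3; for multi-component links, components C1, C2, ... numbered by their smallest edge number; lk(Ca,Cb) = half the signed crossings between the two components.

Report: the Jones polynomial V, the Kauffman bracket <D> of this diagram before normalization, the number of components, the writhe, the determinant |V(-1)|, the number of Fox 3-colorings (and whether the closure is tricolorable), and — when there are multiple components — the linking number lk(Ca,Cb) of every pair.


Jones polynomial: V(t) = -t^-3 + t^-2 - t^-1 + 3 - t + t^2 - t^3
<D> = -A^-12 + A^-8 - A^-4 + 3 - A^4 + A^8 - A^12; writhe 0
components 1, writhe 0 (12 crossings)
3-colorings: 27 of 3^12, det 9 — tricolorable
note: V spans 6 powers of t: at least 6 crossings in any diagram


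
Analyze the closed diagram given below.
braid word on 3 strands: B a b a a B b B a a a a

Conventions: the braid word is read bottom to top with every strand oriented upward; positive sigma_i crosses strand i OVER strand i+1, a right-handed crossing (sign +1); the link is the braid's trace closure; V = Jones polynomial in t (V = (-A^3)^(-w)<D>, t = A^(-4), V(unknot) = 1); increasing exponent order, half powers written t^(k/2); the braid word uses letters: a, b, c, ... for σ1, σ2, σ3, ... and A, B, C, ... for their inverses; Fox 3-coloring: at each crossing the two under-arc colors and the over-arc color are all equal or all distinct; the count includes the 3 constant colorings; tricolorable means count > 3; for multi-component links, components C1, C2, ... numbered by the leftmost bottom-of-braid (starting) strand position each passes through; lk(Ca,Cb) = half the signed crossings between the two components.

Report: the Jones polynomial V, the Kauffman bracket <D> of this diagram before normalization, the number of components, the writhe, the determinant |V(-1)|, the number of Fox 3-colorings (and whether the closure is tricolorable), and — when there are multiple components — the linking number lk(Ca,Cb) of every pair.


Jones polynomial: V(t) = t^2 + t^4 - t^5 + t^6 - t^7
<D> = -A^-10 + A^-6 - A^-2 + A^2 + A^10; writhe +6
components 1, writhe +6 (12 crossings)
3-colorings: 3 of 3^12, det 5 — not tricolorable
note: w = +6 shifts under R1 moves; the (-A^3)^(-6) factor cancels that in V


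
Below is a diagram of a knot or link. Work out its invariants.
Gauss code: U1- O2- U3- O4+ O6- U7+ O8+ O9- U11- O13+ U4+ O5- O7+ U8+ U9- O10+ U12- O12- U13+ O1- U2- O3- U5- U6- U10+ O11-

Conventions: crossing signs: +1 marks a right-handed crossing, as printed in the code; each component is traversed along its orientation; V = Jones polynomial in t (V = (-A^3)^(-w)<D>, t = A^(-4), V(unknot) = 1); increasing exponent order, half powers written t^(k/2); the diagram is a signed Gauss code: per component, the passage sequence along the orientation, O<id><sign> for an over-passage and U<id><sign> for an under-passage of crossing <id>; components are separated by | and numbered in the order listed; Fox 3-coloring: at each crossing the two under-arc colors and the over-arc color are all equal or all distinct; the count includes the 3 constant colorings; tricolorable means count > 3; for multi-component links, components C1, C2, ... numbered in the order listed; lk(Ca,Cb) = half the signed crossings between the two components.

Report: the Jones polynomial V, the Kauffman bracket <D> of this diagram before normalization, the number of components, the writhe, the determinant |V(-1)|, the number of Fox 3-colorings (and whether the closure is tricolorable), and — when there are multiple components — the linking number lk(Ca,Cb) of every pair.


V(t) = -t^-6 + 2t^-5 - 4t^-4 + 5t^-3 - 4t^-2 + 5t^-1 - 3 + 2t - t^2
bracket: A^-17 - 2A^-13 + 3A^-9 - 5A^-5 + 4A^-1 - 5A^3 + 4A^7 - 2A^11 + A^15, w = -3
1 component, writhe -3, over 13 crossings
det 27, colorings 9 of 3^13 — tricolorable
observation: w = -3 shifts under R1 moves; the (-A^3)^(3) factor cancels that in V


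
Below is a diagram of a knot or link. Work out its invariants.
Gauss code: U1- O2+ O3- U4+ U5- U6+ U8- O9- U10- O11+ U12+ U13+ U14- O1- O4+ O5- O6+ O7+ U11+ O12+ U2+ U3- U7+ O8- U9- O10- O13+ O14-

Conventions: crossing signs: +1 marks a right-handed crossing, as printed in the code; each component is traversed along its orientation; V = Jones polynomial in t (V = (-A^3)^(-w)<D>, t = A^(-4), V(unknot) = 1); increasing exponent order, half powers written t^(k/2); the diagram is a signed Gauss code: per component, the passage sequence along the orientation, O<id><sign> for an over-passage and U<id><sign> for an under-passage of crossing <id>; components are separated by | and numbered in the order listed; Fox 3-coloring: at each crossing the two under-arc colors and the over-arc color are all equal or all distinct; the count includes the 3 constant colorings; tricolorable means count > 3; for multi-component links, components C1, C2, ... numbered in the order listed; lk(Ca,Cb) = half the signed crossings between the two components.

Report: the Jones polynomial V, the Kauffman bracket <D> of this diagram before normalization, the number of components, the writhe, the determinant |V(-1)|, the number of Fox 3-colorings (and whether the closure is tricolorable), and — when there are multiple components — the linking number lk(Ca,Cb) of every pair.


V(t) = -t^-3 + t^-2 - t^-1 + 3 - t + t^2 - t^3
bracket: -A^-12 + A^-8 - A^-4 + 3 - A^4 + A^8 - A^12, w = 0
1 component, writhe 0, over 14 crossings
det 9, colorings 27 of 3^14 — tricolorable
observation: |V(-1)| = 9: so tricolorable, since 3 divides 9


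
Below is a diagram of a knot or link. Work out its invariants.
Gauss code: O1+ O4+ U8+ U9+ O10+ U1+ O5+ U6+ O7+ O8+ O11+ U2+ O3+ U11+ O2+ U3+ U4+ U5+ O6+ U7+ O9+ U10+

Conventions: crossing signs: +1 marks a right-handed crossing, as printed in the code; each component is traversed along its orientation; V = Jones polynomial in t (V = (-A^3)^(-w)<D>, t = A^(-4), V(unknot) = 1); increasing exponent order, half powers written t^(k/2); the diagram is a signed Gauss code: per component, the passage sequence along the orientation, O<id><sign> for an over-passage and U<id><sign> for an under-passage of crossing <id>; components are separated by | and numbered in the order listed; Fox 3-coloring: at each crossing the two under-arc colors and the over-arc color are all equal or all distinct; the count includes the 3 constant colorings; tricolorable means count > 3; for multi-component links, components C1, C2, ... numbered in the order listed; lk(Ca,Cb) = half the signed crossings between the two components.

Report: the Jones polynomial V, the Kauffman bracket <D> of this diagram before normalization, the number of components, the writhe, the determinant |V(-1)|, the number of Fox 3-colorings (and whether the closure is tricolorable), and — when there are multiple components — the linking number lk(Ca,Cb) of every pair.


V(t) = t^4 + 2t^6 - t^7 + t^8 - 2t^9 - t^11 + t^12
bracket: -A^-15 + A^-11 + 2A^-3 - A + A^5 - 2A^9 - A^17, w = +11
1 component, writhe +11, over 11 crossings
det 9, colorings 27 of 3^11 — tricolorable
observation: w = +11 shifts under R1 moves; the (-A^3)^(-11) factor cancels that in V


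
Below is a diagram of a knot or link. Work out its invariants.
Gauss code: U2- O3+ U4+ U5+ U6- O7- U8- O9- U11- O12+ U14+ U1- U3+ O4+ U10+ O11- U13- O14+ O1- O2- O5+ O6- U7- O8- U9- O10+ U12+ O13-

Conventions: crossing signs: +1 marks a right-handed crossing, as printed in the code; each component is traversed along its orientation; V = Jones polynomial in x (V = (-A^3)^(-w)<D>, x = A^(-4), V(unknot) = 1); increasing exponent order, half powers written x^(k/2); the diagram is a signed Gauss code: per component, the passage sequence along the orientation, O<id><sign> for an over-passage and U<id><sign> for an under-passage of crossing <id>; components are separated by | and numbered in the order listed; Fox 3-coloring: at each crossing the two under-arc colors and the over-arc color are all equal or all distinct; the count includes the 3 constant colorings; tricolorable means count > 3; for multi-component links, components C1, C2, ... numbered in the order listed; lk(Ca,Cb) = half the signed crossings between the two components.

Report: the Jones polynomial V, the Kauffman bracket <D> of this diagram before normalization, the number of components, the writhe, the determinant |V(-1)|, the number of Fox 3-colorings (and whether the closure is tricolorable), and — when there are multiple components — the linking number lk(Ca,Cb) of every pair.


V(x) = x^-7 - 3x^-6 + 6x^-5 - 10x^-4 + 12x^-3 - 12x^-2 + 12x^-1 - 9 + 6x - 3x^2 + x^3
bracket: A^-18 - 3A^-14 + 6A^-10 - 9A^-6 + 12A^-2 - 12A^2 + 12A^6 - 10A^10 + 6A^14 - 3A^18 + A^22, w = -2
1 component, writhe -2, over 14 crossings
det 75, colorings 9 of 3^14 — tricolorable
observation: |V(-1)| = 75: so tricolorable, since 3 divides 75


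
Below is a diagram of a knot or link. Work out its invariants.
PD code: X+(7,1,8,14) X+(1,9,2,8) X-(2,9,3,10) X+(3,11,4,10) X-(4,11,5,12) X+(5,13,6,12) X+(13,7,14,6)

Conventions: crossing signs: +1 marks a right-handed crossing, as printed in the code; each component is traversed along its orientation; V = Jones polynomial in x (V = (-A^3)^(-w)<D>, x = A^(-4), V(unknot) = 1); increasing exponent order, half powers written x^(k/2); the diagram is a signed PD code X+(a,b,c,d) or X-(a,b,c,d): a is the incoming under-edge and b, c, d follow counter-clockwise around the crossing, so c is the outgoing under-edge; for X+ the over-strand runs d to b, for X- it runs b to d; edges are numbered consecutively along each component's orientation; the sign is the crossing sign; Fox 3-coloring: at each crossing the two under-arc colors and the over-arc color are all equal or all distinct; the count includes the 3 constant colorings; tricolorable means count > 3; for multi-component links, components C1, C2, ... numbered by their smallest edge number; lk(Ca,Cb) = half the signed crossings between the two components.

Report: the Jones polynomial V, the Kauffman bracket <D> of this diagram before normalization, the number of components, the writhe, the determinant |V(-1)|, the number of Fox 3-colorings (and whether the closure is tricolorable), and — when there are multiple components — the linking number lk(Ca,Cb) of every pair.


V = x + x^3 - x^4
<D> = A^-7 - A^-3 - A^5 (w = +3)
1 component over 7 crossings, w = +3
9 Fox colorings among 3^7, |V(-1)| = 3: tricolorable
why: w = +3 (over 7 crossings) is diagram-only; (-A^3)^(-3) removes it from V


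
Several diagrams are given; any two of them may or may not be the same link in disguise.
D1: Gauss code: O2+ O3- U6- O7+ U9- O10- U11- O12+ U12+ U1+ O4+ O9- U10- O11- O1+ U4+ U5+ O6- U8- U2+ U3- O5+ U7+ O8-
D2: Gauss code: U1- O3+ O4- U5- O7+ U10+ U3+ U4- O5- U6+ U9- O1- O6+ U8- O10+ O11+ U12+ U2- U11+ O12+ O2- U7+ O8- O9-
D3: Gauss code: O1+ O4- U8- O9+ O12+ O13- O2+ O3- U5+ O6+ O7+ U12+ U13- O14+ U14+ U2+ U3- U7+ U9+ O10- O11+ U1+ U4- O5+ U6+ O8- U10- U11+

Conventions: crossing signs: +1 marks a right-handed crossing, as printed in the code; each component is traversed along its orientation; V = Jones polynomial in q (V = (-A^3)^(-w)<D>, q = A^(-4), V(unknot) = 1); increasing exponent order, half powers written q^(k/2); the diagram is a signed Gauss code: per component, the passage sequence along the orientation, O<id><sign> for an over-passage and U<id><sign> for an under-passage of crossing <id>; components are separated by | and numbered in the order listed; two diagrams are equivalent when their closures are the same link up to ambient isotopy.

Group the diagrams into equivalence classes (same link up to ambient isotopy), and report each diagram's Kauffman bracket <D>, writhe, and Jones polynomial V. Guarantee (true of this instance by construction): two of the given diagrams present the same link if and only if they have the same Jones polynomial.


classes: {D1} | {D2} | {D3}
V(D1) = q^-2 - q^-1 + 1 - q + q^2  [12 crossings, <D> = A^-8 - A^-4 + 1 - A^4 + A^8, w = 0]
D2 (bracket A^-8 - A^-4 + 2 - 2A^4 + A^8 - A^12 + A^16; 12 crossings at w = 0): V = q^-4 - q^-3 + q^-2 - 2q^-1 + 2 - q + q^2
V(D3) = q + q^3 - q^4  (w +4, c 14, <D> = -A^-4 + 1 + A^8)
insight: 3 values of V(q) split the 3 diagrams


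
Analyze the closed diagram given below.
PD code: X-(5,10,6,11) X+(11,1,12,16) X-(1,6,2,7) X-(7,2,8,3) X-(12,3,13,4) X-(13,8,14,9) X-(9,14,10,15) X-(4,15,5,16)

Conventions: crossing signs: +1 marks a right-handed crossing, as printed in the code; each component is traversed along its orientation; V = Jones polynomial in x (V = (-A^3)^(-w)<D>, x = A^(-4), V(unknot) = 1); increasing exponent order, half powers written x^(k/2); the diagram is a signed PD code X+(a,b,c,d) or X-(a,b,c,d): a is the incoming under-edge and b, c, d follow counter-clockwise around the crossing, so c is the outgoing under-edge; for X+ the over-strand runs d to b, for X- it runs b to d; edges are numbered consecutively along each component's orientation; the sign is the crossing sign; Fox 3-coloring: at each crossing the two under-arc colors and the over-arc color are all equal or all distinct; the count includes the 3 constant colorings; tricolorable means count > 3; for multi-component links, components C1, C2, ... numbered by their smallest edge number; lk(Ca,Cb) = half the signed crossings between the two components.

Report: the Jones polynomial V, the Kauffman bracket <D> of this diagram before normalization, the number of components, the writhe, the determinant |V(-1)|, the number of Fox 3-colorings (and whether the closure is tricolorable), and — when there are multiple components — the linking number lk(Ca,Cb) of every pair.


V = -x^-7 + x^-6 - x^-5 + x^-4 + x^-2
<D> = A^-10 + A^-2 - A^2 + A^6 - A^10 (w = -6)
1 component over 8 crossings, w = -6
3 Fox colorings among 3^8, |V(-1)| = 5: not tricolorable
why: V spans 5 powers of x: at least 5 crossings in any diagram


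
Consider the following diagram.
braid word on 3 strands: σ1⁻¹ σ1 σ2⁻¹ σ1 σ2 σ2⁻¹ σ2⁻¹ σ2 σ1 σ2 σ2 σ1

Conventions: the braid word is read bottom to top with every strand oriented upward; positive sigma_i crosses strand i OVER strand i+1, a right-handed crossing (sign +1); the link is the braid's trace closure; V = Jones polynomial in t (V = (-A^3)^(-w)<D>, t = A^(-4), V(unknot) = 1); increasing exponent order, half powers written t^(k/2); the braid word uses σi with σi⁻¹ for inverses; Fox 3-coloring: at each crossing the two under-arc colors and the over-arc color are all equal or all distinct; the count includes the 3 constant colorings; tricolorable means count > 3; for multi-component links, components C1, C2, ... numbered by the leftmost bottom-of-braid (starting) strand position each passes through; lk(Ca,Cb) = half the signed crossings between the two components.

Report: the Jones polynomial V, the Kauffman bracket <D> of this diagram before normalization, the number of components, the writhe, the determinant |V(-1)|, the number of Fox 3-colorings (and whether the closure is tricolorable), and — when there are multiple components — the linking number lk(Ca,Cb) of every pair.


V(t) = t - t^2 + 2t^3 - t^4 + t^5 - t^6
bracket: -A^-12 + A^-8 - A^-4 + 2 - A^4 + A^8, w = +4
1 component, writhe +4, over 12 crossings
det 7, colorings 3 of 3^12 — not tricolorable
observation: |V(-1)| = 7: so not tricolorable, since 3 does not divide 7


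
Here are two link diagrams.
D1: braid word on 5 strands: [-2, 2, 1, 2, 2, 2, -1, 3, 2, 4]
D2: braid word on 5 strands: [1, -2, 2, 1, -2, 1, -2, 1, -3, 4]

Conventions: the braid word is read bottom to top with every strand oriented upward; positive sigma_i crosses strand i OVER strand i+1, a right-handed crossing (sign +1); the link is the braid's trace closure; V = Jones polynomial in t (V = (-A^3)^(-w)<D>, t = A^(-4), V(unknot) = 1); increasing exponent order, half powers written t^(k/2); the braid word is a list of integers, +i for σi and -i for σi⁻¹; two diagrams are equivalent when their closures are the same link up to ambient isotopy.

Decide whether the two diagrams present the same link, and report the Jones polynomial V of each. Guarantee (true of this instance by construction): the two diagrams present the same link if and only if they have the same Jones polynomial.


equivalent: no
V(D1) = t + t^3 - t^4  (w +6, c 10, <D> = -A^2 + A^6 + A^14)
D2 (bracket A^-14 - 2A^-10 + 2A^-6 - 2A^-2 + 2A^2 - A^6 + A^10; 10 crossings at w = +2): V = t^-1 - 1 + 2t - 2t^2 + 2t^3 - 2t^4 + t^5
why: V(t) takes 2 values over 2 diagrams, fixing the grouping


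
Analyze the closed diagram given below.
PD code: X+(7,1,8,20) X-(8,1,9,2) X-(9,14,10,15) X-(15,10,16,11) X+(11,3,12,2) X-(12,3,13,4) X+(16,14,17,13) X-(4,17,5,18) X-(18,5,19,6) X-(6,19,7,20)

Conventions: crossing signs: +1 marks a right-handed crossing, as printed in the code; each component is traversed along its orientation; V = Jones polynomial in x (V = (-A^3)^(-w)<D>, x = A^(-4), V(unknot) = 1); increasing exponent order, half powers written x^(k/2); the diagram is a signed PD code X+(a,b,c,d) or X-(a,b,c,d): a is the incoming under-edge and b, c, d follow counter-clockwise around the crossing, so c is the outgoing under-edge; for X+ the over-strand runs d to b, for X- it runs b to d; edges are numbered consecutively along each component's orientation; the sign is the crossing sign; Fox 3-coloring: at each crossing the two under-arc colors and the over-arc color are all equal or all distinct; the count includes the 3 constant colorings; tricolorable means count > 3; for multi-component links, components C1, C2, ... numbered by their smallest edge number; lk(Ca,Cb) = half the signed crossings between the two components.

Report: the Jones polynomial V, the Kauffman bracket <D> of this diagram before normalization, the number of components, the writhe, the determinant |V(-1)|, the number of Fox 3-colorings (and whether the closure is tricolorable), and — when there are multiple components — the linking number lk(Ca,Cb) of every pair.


Jones polynomial: V(x) = -x^-4 + x^-3 + x^-1
<D> = A^-8 + 1 - A^4; writhe -4
components 1, writhe -4 (10 crossings)
3-colorings: 9 of 3^10, det 3 — tricolorable
note: w = -4 (over 10 crossings) is diagram-only; (-A^3)^(4) removes it from V


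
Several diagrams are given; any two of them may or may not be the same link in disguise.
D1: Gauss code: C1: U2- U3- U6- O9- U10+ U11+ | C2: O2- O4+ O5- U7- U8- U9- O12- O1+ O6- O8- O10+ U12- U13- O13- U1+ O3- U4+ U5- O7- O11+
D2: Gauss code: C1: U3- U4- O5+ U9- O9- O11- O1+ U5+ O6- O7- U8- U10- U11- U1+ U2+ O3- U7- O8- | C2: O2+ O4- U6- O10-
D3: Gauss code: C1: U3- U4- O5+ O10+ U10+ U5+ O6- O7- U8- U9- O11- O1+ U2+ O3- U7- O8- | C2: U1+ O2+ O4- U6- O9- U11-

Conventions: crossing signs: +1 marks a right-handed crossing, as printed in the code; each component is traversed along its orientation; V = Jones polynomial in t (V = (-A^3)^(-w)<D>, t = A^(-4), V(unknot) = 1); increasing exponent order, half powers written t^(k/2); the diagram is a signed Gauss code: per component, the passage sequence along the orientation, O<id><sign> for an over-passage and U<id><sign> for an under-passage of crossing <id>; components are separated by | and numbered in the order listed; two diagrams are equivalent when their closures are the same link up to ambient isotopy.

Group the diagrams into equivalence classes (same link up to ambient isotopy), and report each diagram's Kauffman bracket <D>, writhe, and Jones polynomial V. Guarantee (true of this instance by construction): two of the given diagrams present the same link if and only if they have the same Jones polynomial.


grouping into links: {D1} | {D2, D3}
V(D1) = -t^(-5/2) - t^(-1/2)  (w -5, c 13, <D> = A^-13 + A^-5)
D2 (bracket A^-9 + 2A^-1 - A^3 + A^7 - A^11; 11 crossings at w = -5): V = t^(-13/2) - t^(-11/2) + t^(-9/2) - 2t^(-7/2) - t^(-3/2)
V(D3) = t^(-13/2) - t^(-11/2) + t^(-9/2) - 2t^(-7/2) - t^(-3/2)  [11 crossings, <D> = A^-3 + 2A^5 - A^9 + A^13 - A^17, w = -3]
why: 2 classes among 3 diagrams; unequal V(t) rules out equality
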